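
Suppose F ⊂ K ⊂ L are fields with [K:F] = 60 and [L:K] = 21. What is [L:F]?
[L:F] = 1260

The tower law says that for any tower of field extensions F ⊂ K ⊂ L with finite degrees, [L:F] = [L:K] · [K:F]. Here this gives [L:F] = 21 · 60 = 1260.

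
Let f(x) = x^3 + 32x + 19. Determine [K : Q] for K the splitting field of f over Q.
[K : Q] = 6

By the rational root test, any rational root of the monic integer polynomial f(x) = x^3 + 32x + 19 must be an integer dividing the constant term 19, i.e. one of ±{1, 19}. Evaluating: f(1) = 52, f(-1) = -14, f(19) = 7486, f(-19) = -7448; none is 0, so f has no rational root and is therefore irreducible over Q (a cubic with no linear factor over a field is irreducible). For an irreducible cubic, the Galois group is A_3 or S_3 according as the discriminant disc(f) = -4a^3 - 27b^2 = -4·(32)^3 - 27·(19)^2 = -140819 is or is not a square in Q. Here disc(f) = -140819 is not a perfect square in Q, so the Galois group of f over Q is not contained in A_3 and must be all of S_3. The splitting field has degree |S_3| = 6 over Q, so [K : Q] = 6.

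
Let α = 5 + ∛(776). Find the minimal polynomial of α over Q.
m_α(x) = x^3 - 15x^2 + 75x - 901

Set β = α - 5 = ∛(776), so β^3 = 776. Then (α - 5)^3 - 776 = 0, i.e. α is a root of g(x) = (x - 5)^3 - 776 = x^3 - 15x^2 + 75x - 901. Since g(x) = h(x - 5) where h(x) = x^3 - 776, and h is irreducible over Q (because 776 is not a perfect cube, so h has no rational root, and a monic cubic with no rational root is irreducible), g is also irreducible (irreducibility is preserved under the substitution x → x - 5). Hence m_α(x) = x^3 - 15x^2 + 75x - 901.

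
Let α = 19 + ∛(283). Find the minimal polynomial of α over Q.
m_α(x) = x^3 - 57x^2 + 1083x - 7142

Set β = α - 19 = ∛(283), so β^3 = 283. Then (α - 19)^3 - 283 = 0, i.e. α is a root of g(x) = (x - 19)^3 - 283 = x^3 - 57x^2 + 1083x - 7142. Since g(x) = h(x - 19) where h(x) = x^3 - 283, and h is irreducible over Q (because 283 is not a perfect cube, so h has no rational root, and a monic cubic with no rational root is irreducible), g is also irreducible (irreducibility is preserved under the substitution x → x - 19). Hence m_α(x) = x^3 - 57x^2 + 1083x - 7142.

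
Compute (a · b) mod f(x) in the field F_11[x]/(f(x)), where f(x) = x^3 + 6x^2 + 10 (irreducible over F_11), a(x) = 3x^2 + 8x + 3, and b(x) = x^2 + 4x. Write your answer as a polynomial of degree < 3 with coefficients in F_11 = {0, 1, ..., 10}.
a · b ≡ x^2 + 4x + 2 (mod f(x))

Multiply in F_11[x]: a(x)·b(x) = (3x^2 + 8x + 3)·(x^2 + 4x) = 3x^4 + 9x^3 + 2x^2 + x. This has degree ≥ 3, so divide by f(x) over F_11: 3x^4 + 9x^3 + 2x^2 + x = (3x + 2)·(x^3 + 6x^2 + 10) + (x^2 + 4x + 2). Hence a·b ≡ x^2 + 4x + 2 (mod f). (F_11[x]/(f) is a field with 11^3 = 1331 elements since f is irreducible of degree 3.)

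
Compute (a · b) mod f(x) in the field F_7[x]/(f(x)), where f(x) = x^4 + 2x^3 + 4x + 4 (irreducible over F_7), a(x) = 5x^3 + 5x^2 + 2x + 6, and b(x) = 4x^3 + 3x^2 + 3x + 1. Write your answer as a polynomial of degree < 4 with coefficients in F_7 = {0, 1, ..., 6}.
a · b ≡ 4x^2 + 2x + 3 (mod f(x))

Multiply in F_7[x]: a(x)·b(x) = (5x^3 + 5x^2 + 2x + 6)·(4x^3 + 3x^2 + 3x + 1) = 6x^6 + 3x^4 + x^3 + x^2 + 6x + 6. This has degree ≥ 4, so divide by f(x) over F_7: 6x^6 + 3x^4 + x^3 + x^2 + 6x + 6 = (6x^2 + 2x + 6)·(x^4 + 2x^3 + 4x + 4) + (4x^2 + 2x + 3). Hence a·b ≡ 4x^2 + 2x + 3 (mod f). (F_7[x]/(f) is a field with 7^4 = 2401 elements since f is irreducible of degree 4.)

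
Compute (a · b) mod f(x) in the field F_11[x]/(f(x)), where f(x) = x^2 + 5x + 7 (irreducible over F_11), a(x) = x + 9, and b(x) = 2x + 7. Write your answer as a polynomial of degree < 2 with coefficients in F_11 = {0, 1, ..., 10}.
a · b ≡ 4x + 5 (mod f(x))

Multiply in F_11[x]: a(x)·b(x) = (x + 9)·(2x + 7) = 2x^2 + 3x + 8. This has degree ≥ 2, so divide by f(x) over F_11: 2x^2 + 3x + 8 = (2)·(x^2 + 5x + 7) + (4x + 5). Hence a·b ≡ 4x + 5 (mod f). (F_11[x]/(f) is a field with 11^2 = 121 elements since f is irreducible of degree 2.)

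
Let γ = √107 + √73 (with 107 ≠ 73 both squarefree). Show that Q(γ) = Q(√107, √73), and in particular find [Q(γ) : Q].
[Q(γ) : Q] = 4 (equivalently, Q(γ) = Q(√107, √73))

Obviously Q(γ) ⊆ Q(√107, √73), and [Q(√107, √73):Q] = 4 (since 107, 73 are distinct squarefree integers > 1 with 7811 not a perfect square). To show equality we compute the minimal polynomial of γ. From γ = √107 + √73: γ^2 = 107 + 2√(7811) + 73 = 180 + 2√(7811), so γ^2 - 180 = 2√(7811); squaring, (γ^2 - 180)^2 = 4·7811, i.e. γ^4 - 360γ^2 + 32400 - 31244 = 0, i.e. γ^4 - 360γ^2 + 1156 = 0. So γ is a root of x^4 - 360x^2 + 1156. This polynomial is irreducible over Q: it has no rational root (each ±√107 ± √73 is irrational), and any factorization into two quadratics over Q would force √(7811) ∈ Q (pairing opposite roots) or √107, √73 ∈ Q (other pairings), all impossible. Hence [Q(γ):Q] = 4 = [Q(√107, √73):Q], so Q(γ) = Q(√107, √73).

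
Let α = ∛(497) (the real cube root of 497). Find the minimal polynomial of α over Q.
m_α(x) = x^3 - 497

α satisfies α^3 = 497, so x^3 - 497 annihilates α. By the rational root test, a rational root p/q (in lowest terms) of x^3 - 497 would satisfy p^3 = 497 q^3, forcing q = 1 and p^3 = 497; but 497 is not a perfect cube, contradiction. A monic cubic over Q with no rational root is irreducible (any nontrivial factorization would include a linear factor). Hence x^3 - 497 is the minimal polynomial of α, and in particular [Q(α):Q] = 3.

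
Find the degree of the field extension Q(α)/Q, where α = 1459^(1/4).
[Q(α):Q] = 4

α is a root of x^4 - 1459. By Eisenstein's criterion at the prime p = 1459 (which divides the constant term 1459 but p^2 = 2128681 does not, since 1459 is squarefree), x^4 - 1459 is irreducible over Q. Hence [Q(α):Q] = 4.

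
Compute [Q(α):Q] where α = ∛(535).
[Q(α):Q] = 3

The minimal polynomial of α is x^3 - 535, irreducible over Q since 535 is not a perfect cube (so x^3 - 535 has no rational root). Hence [Q(α):Q] = deg(m_α) = 3.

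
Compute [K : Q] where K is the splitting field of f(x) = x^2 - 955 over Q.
[K : Q] = 2

f(x) = x^2 - 955 factors as (x - √955)(x + √955). The splitting field is K = Q(√955). Since 955 is squarefree and > 1, it is not a perfect square, so x^2 - 955 is irreducible over Q and [Q(√955) : Q] = 2. Hence [K : Q] = 2.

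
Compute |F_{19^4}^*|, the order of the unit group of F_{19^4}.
|F_{19^4}^*| = 130320

F_{19^4} has 19^4 = 130321 elements; its multiplicative group consists of all nonzero elements, so |F_{19^4}^*| = 130321 - 1 = 130320. (It is cyclic since any finite subgroup of the multiplicative group of a field is cyclic.)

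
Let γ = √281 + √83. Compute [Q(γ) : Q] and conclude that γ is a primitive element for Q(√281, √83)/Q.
[Q(γ) : Q] = 4 (equivalently, Q(γ) = Q(√281, √83))

Obviously Q(γ) ⊆ Q(√281, √83), and [Q(√281, √83):Q] = 4 (since 281, 83 are distinct squarefree integers > 1 with 23323 not a perfect square). To show equality we compute the minimal polynomial of γ. From γ = √281 + √83: γ^2 = 281 + 2√(23323) + 83 = 364 + 2√(23323), so γ^2 - 364 = 2√(23323); squaring, (γ^2 - 364)^2 = 4·23323, i.e. γ^4 - 728γ^2 + 132496 - 93292 = 0, i.e. γ^4 - 728γ^2 + 39204 = 0. So γ is a root of x^4 - 728x^2 + 39204. This polynomial is irreducible over Q: it has no rational root (each ±√281 ± √83 is irrational), and any factorization into two quadratics over Q would force √(23323) ∈ Q (pairing opposite roots) or √281, √83 ∈ Q (other pairings), all impossible. Hence [Q(γ):Q] = 4 = [Q(√281, √83):Q], so Q(γ) = Q(√281, √83).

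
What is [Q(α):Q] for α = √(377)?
[Q(α):Q] = 2

[Q(α):Q] equals the degree of the minimal polynomial of α. Here α^2 = 377 and x^2 - 377 is irreducible (d = 377 is squarefree, ≠ 1, hence not a square), so deg(m_α) = 2. Thus [Q(α):Q] = 2.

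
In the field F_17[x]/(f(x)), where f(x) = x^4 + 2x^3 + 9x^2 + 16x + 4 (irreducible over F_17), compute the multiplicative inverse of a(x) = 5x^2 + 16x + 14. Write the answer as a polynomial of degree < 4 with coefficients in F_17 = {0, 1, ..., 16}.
a(x)^(-1) ≡ 12x^3 + 3x^2 + x + 14 (mod f(x))

Since f is irreducible over F_17, F_17[x]/(f) is a field and a(x) ≠ 0 has an inverse. Apply the extended Euclidean algorithm to f(x) and a(x) in F_17[x]: f(x) = (7x^2 + 12x + 5)·a(x) + (6x + 2);  a(x) = (15x + 9)·(6x + 2) + (13). The last nonzero remainder is the constant 13 = gcd(f, a) in F_17. Back-substituting through the division chain expresses 13 = s(x)·a(x) + t(x)·f(x) with s(x) ≡ 3x^3 + 5x^2 + 13x + 12 (mod f), so (3x^3 + 5x^2 + 13x + 12)·a(x) ≡ 13 (mod f). Multiplying by 13^(-1) ≡ 4 in F_17 gives a(x)^(-1) ≡ 4·(3x^3 + 5x^2 + 13x + 12) ≡ 12x^3 + 3x^2 + x + 14 (mod f). Check: (5x^2 + 16x + 14)·(12x^3 + 3x^2 + x + 14) = 9x^5 + 3x^4 + 9x^2 + 9 ≡ 1 (mod x^4 + 2x^3 + 9x^2 + 16x + 4).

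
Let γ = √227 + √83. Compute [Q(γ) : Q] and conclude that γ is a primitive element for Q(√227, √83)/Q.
[Q(γ) : Q] = 4 (equivalently, Q(γ) = Q(√227, √83))

Obviously Q(γ) ⊆ Q(√227, √83), and [Q(√227, √83):Q] = 4 (since 227, 83 are distinct squarefree integers > 1 with 18841 not a perfect square). To show equality we compute the minimal polynomial of γ. From γ = √227 + √83: γ^2 = 227 + 2√(18841) + 83 = 310 + 2√(18841), so γ^2 - 310 = 2√(18841); squaring, (γ^2 - 310)^2 = 4·18841, i.e. γ^4 - 620γ^2 + 96100 - 75364 = 0, i.e. γ^4 - 620γ^2 + 20736 = 0. So γ is a root of x^4 - 620x^2 + 20736. This polynomial is irreducible over Q: it has no rational root (each ±√227 ± √83 is irrational), and any factorization into two quadratics over Q would force √(18841) ∈ Q (pairing opposite roots) or √227, √83 ∈ Q (other pairings), all impossible. Hence [Q(γ):Q] = 4 = [Q(√227, √83):Q], so Q(γ) = Q(√227, √83).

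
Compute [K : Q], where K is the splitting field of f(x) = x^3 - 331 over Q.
[K : Q] = 6

The roots of x^3 - 331 are ∛331, ω∛331, ω^2∛331 where ω = e^(2πi/3) is a primitive cube root of unity, so K = Q(∛331, ω). Now [Q(∛331):Q] = 3 (since 331 is not a perfect cube, x^3 - 331 is irreducible) and [Q(ω):Q] = 2. Both 2 and 3 divide [K:Q], and [K:Q] ≤ 3·2 = 6, so [K:Q] = 6. (Equivalently: Q(∛331) ⊂ R but ω ∉ R, so [K : Q(∛331)] = 2.)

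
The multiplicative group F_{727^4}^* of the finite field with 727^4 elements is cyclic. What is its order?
|F_{727^4}^*| = 279342903840

F_{727^4} has 727^4 = 279342903841 elements; its multiplicative group consists of all nonzero elements, so |F_{727^4}^*| = 279342903841 - 1 = 279342903840. (It is cyclic since any finite subgroup of the multiplicative group of a field is cyclic.)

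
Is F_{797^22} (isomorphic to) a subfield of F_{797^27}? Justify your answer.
No: F_{797^22} is not a subfield of F_{797^27}

F_{p^m} embeds in F_{p^n} iff m | n. Here 22 ∤ 27 (since 27 = 1·22 + 5 with remainder 5 ≠ 0), so F_{797^22} is not a subfield of F_{797^27}. Equivalently: if it were, the tower law would give 22 = [F_{797^22}:F_797] dividing [F_{797^27}:F_797] = 27, contradiction.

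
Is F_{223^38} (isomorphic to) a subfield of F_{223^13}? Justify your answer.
No: F_{223^38} is not a subfield of F_{223^13}

F_{p^m} embeds in F_{p^n} iff m | n. Here 38 ∤ 13 (since 13 = 0·38 + 13 with remainder 13 ≠ 0), so F_{223^38} is not a subfield of F_{223^13}. Equivalently: if it were, the tower law would give 38 = [F_{223^38}:F_223] dividing [F_{223^13}:F_223] = 13, contradiction.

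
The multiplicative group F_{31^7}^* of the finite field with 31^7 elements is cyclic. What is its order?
|F_{31^7}^*| = 27512614110

F_{31^7} has 31^7 = 27512614111 elements; its multiplicative group consists of all nonzero elements, so |F_{31^7}^*| = 27512614111 - 1 = 27512614110. (It is cyclic since any finite subgroup of the multiplicative group of a field is cyclic.)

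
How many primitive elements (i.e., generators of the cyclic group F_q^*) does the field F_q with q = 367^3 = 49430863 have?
There are φ(49430862) = 14955840 primitive elements

F_q^* is cyclic of order q - 1 = 49430862. A cyclic group of order m has exactly φ(m) generators. Here m = 49430862 = 2 · 3^2 · 13 · 61 · 3463, so the number of primitive elements is φ(49430862) = 14955840.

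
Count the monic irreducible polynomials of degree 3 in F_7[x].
There are 112 monic irreducible polynomials of degree 3 over F_7

Each element of F_{7^3} that lies in no proper subfield is a root of exactly one monic irreducible of degree 3 over F_7, and each such polynomial has 3 distinct roots in F_{7^3}. By Möbius inversion the count is N_7(3) = (1/3) Σ_{d|3} μ(3/d) · 7^d = (1/3)(μ(3)·7^1 + μ(1)·7^3) = 336/3 = 112.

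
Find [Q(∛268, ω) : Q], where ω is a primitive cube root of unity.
[Q(∛268, ω) : Q] = 6

[Q(∛268):Q] = 3 (min poly x^3 - 268, irreducible since 268 is not a perfect cube). [Q(ω):Q] = 2 (min poly x^2 + x + 1). Since Q(∛268) ⊂ R and ω ∉ R, we have ω ∉ Q(∛268), so x^2 + x + 1 remains irreducible over Q(∛268) and [Q(∛268, ω) : Q(∛268)] = 2. By the tower law, [Q(∛268, ω) : Q] = 3 · 2 = 6. (In fact Q(∛268, ω) is the splitting field of x^3 - 268 over Q.)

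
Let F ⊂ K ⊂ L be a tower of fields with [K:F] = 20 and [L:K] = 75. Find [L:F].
[L:F] = 1500

The tower law says that for any tower of field extensions F ⊂ K ⊂ L with finite degrees, [L:F] = [L:K] · [K:F]. Here this gives [L:F] = 75 · 20 = 1500.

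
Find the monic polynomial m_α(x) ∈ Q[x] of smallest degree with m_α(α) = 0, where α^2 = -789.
m_α(x) = x^2 + 789

α satisfies α^2 + 789 = 0, so x^2 + 789 annihilates α. Since d = -789 is squarefree and ≠ 1, it is not a perfect square in Q, so x^2 + 789 has no rational root and is therefore irreducible over Q (a degree-2 polynomial over a field is irreducible iff it has no root). Hence m_α(x) = x^2 + 789.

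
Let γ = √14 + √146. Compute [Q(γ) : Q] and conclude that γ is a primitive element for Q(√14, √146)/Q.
[Q(γ) : Q] = 4 (equivalently, Q(γ) = Q(√14, √146))

Obviously Q(γ) ⊆ Q(√14, √146), and [Q(√14, √146):Q] = 4 (since 14, 146 are distinct squarefree integers > 1 with 2044 not a perfect square). To show equality we compute the minimal polynomial of γ. From γ = √14 + √146: γ^2 = 14 + 2√(2044) + 146 = 160 + 2√(2044), so γ^2 - 160 = 2√(2044); squaring, (γ^2 - 160)^2 = 4·2044, i.e. γ^4 - 320γ^2 + 25600 - 8176 = 0, i.e. γ^4 - 320γ^2 + 17424 = 0. So γ is a root of x^4 - 320x^2 + 17424. This polynomial is irreducible over Q: it has no rational root (each ±√14 ± √146 is irrational), and any factorization into two quadratics over Q would force √(2044) ∈ Q (pairing opposite roots) or √14, √146 ∈ Q (other pairings), all impossible. Hence [Q(γ):Q] = 4 = [Q(√14, √146):Q], so Q(γ) = Q(√14, √146).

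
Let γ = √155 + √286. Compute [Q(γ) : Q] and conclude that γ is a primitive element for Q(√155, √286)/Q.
[Q(γ) : Q] = 4 (equivalently, Q(γ) = Q(√155, √286))

Obviously Q(γ) ⊆ Q(√155, √286), and [Q(√155, √286):Q] = 4 (since 155, 286 are distinct squarefree integers > 1 with 44330 not a perfect square). To show equality we compute the minimal polynomial of γ. From γ = √155 + √286: γ^2 = 155 + 2√(44330) + 286 = 441 + 2√(44330), so γ^2 - 441 = 2√(44330); squaring, (γ^2 - 441)^2 = 4·44330, i.e. γ^4 - 882γ^2 + 194481 - 177320 = 0, i.e. γ^4 - 882γ^2 + 17161 = 0. So γ is a root of x^4 - 882x^2 + 17161. This polynomial is irreducible over Q: it has no rational root (each ±√155 ± √286 is irrational), and any factorization into two quadratics over Q would force √(44330) ∈ Q (pairing opposite roots) or √155, √286 ∈ Q (other pairings), all impossible. Hence [Q(γ):Q] = 4 = [Q(√155, √286):Q], so Q(γ) = Q(√155, √286).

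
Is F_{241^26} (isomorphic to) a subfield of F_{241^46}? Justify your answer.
No: F_{241^26} is not a subfield of F_{241^46}

F_{p^m} embeds in F_{p^n} iff m | n. Here 26 ∤ 46 (since 46 = 1·26 + 20 with remainder 20 ≠ 0), so F_{241^26} is not a subfield of F_{241^46}. Equivalently: if it were, the tower law would give 26 = [F_{241^26}:F_241] dividing [F_{241^46}:F_241] = 46, contradiction.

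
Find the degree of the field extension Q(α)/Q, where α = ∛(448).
[Q(α):Q] = 3

The minimal polynomial of α is x^3 - 448, irreducible over Q since 448 is not a perfect cube (so x^3 - 448 has no rational root). Hence [Q(α):Q] = deg(m_α) = 3.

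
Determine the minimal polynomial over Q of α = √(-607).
m_α(x) = x^2 + 607

α satisfies α^2 + 607 = 0, so x^2 + 607 annihilates α. Since d = -607 is squarefree and ≠ 1, it is not a perfect square in Q, so x^2 + 607 has no rational root and is therefore irreducible over Q (a degree-2 polynomial over a field is irreducible iff it has no root). Hence m_α(x) = x^2 + 607.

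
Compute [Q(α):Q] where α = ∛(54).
[Q(α):Q] = 3

The minimal polynomial of α is x^3 - 54, irreducible over Q since 54 is not a perfect cube (so x^3 - 54 has no rational root). Hence [Q(α):Q] = deg(m_α) = 3.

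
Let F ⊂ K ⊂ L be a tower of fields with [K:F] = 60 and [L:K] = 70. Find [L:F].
[L:F] = 4200

The tower law says that for any tower of field extensions F ⊂ K ⊂ L with finite degrees, [L:F] = [L:K] · [K:F]. Here this gives [L:F] = 70 · 60 = 4200.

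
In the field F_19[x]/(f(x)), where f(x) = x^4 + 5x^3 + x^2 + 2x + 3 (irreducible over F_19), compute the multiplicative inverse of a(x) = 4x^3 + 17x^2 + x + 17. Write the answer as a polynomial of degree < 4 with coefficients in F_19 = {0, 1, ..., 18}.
a(x)^(-1) ≡ 6x^3 + 15x^2 + 4x + 11 (mod f(x))

Since f is irreducible over F_19, F_19[x]/(f) is a field and a(x) ≠ 0 has an inverse. Apply the extended Euclidean algorithm to f(x) and a(x) in F_19[x]: f(x) = (5x + 18)·a(x) + (13x^2 + 13x + 1);  a(x) = (12x + 1)·(13x^2 + 13x + 1) + (14x + 16);  (13x^2 + 13x + 1) = (5x + 2)·(14x + 16) + (7). The last nonzero remainder is the constant 7 = gcd(f, a) in F_19. Back-substituting through the division chain expresses 7 = s(x)·a(x) + t(x)·f(x) with s(x) ≡ 4x^3 + 10x^2 + 9x + 1 (mod f), so (4x^3 + 10x^2 + 9x + 1)·a(x) ≡ 7 (mod f). Multiplying by 7^(-1) ≡ 11 in F_19 gives a(x)^(-1) ≡ 11·(4x^3 + 10x^2 + 9x + 1) ≡ 6x^3 + 15x^2 + 4x + 11 (mod f). Check: (4x^3 + 17x^2 + x + 17)·(6x^3 + 15x^2 + 4x + 11) = 5x^6 + 10x^5 + 11x^4 + x^3 + 9x^2 + 3x + 16 ≡ 1 (mod x^4 + 5x^3 + x^2 + 2x + 3).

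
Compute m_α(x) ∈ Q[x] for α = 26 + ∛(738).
m_α(x) = x^3 - 78x^2 + 2028x - 18314

Set β = α - 26 = ∛(738), so β^3 = 738. Then (α - 26)^3 - 738 = 0, i.e. α is a root of g(x) = (x - 26)^3 - 738 = x^3 - 78x^2 + 2028x - 18314. Since g(x) = h(x - 26) where h(x) = x^3 - 738, and h is irreducible over Q (because 738 is not a perfect cube, so h has no rational root, and a monic cubic with no rational root is irreducible), g is also irreducible (irreducibility is preserved under the substitution x → x - 26). Hence m_α(x) = x^3 - 78x^2 + 2028x - 18314.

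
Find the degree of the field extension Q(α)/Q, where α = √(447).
[Q(α):Q] = 2

[Q(α):Q] equals the degree of the minimal polynomial of α. Here α^2 = 447 and x^2 - 447 is irreducible (d = 447 is squarefree, ≠ 1, hence not a square), so deg(m_α) = 2. Thus [Q(α):Q] = 2.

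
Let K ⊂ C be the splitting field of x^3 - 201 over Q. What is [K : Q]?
[K : Q] = 6

The roots of x^3 - 201 are ∛201, ω∛201, ω^2∛201 where ω = e^(2πi/3) is a primitive cube root of unity, so K = Q(∛201, ω). Now [Q(∛201):Q] = 3 (since 201 is not a perfect cube, x^3 - 201 is irreducible) and [Q(ω):Q] = 2. Both 2 and 3 divide [K:Q], and [K:Q] ≤ 3·2 = 6, so [K:Q] = 6. (Equivalently: Q(∛201) ⊂ R but ω ∉ R, so [K : Q(∛201)] = 2.)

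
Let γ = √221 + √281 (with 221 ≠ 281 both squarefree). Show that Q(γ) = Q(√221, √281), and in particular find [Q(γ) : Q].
[Q(γ) : Q] = 4 (equivalently, Q(γ) = Q(√221, √281))

Obviously Q(γ) ⊆ Q(√221, √281), and [Q(√221, √281):Q] = 4 (since 221, 281 are distinct squarefree integers > 1 with 62101 not a perfect square). To show equality we compute the minimal polynomial of γ. From γ = √221 + √281: γ^2 = 221 + 2√(62101) + 281 = 502 + 2√(62101), so γ^2 - 502 = 2√(62101); squaring, (γ^2 - 502)^2 = 4·62101, i.e. γ^4 - 1004γ^2 + 252004 - 248404 = 0, i.e. γ^4 - 1004γ^2 + 3600 = 0. So γ is a root of x^4 - 1004x^2 + 3600. This polynomial is irreducible over Q: it has no rational root (each ±√221 ± √281 is irrational), and any factorization into two quadratics over Q would force √(62101) ∈ Q (pairing opposite roots) or √221, √281 ∈ Q (other pairings), all impossible. Hence [Q(γ):Q] = 4 = [Q(√221, √281):Q], so Q(γ) = Q(√221, √281).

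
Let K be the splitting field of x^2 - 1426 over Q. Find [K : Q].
[K : Q] = 2

f(x) = x^2 - 1426 factors as (x - √1426)(x + √1426). The splitting field is K = Q(√1426). Since 1426 is squarefree and > 1, it is not a perfect square, so x^2 - 1426 is irreducible over Q and [Q(√1426) : Q] = 2. Hence [K : Q] = 2.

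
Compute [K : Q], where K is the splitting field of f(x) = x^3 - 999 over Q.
[K : Q] = 6

The roots of x^3 - 999 are ∛999, ω∛999, ω^2∛999 where ω = e^(2πi/3) is a primitive cube root of unity, so K = Q(∛999, ω). Now [Q(∛999):Q] = 3 (since 999 is not a perfect cube, x^3 - 999 is irreducible) and [Q(ω):Q] = 2. Both 2 and 3 divide [K:Q], and [K:Q] ≤ 3·2 = 6, so [K:Q] = 6. (Equivalently: Q(∛999) ⊂ R but ω ∉ R, so [K : Q(∛999)] = 2.)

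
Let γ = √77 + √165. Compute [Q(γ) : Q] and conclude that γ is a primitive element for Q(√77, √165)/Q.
[Q(γ) : Q] = 4 (equivalently, Q(γ) = Q(√77, √165))

Obviously Q(γ) ⊆ Q(√77, √165), and [Q(√77, √165):Q] = 4 (since 77, 165 are distinct squarefree integers > 1 with 12705 not a perfect square). To show equality we compute the minimal polynomial of γ. From γ = √77 + √165: γ^2 = 77 + 2√(12705) + 165 = 242 + 2√(12705), so γ^2 - 242 = 2√(12705); squaring, (γ^2 - 242)^2 = 4·12705, i.e. γ^4 - 484γ^2 + 58564 - 50820 = 0, i.e. γ^4 - 484γ^2 + 7744 = 0. So γ is a root of x^4 - 484x^2 + 7744. This polynomial is irreducible over Q: it has no rational root (each ±√77 ± √165 is irrational), and any factorization into two quadratics over Q would force √(12705) ∈ Q (pairing opposite roots) or √77, √165 ∈ Q (other pairings), all impossible. Hence [Q(γ):Q] = 4 = [Q(√77, √165):Q], so Q(γ) = Q(√77, √165).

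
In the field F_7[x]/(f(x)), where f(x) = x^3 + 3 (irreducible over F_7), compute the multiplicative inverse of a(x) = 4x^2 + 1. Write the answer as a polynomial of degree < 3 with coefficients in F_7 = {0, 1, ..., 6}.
a(x)^(-1) ≡ x^2 + 5x + 5 (mod f(x))

Since f is irreducible over F_7, F_7[x]/(f) is a field and a(x) ≠ 0 has an inverse. Apply the extended Euclidean algorithm to f(x) and a(x) in F_7[x]: f(x) = (2x)·a(x) + (5x + 3);  a(x) = (5x + 4)·(5x + 3) + (3). The last nonzero remainder is the constant 3 = gcd(f, a) in F_7. Back-substituting through the division chain expresses 3 = s(x)·a(x) + t(x)·f(x) with s(x) ≡ 3x^2 + x + 1 (mod f), so (3x^2 + x + 1)·a(x) ≡ 3 (mod f). Multiplying by 3^(-1) ≡ 5 in F_7 gives a(x)^(-1) ≡ 5·(3x^2 + x + 1) ≡ x^2 + 5x + 5 (mod f). Check: (4x^2 + 1)·(x^2 + 5x + 5) = 4x^4 + 6x^3 + 5x + 5 ≡ 1 (mod x^3 + 3).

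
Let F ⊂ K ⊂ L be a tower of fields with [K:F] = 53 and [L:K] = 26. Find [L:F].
[L:F] = 1378

The tower law says that for any tower of field extensions F ⊂ K ⊂ L with finite degrees, [L:F] = [L:K] · [K:F]. Here this gives [L:F] = 26 · 53 = 1378.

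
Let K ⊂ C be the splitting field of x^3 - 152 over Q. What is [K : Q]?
[K : Q] = 6

The roots of x^3 - 152 are ∛152, ω∛152, ω^2∛152 where ω = e^(2πi/3) is a primitive cube root of unity, so K = Q(∛152, ω). Now [Q(∛152):Q] = 3 (since 152 is not a perfect cube, x^3 - 152 is irreducible) and [Q(ω):Q] = 2. Both 2 and 3 divide [K:Q], and [K:Q] ≤ 3·2 = 6, so [K:Q] = 6. (Equivalently: Q(∛152) ⊂ R but ω ∉ R, so [K : Q(∛152)] = 2.)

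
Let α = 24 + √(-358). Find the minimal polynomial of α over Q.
m_α(x) = x^2 - 48x + 934

From α - 24 = √(-358), squaring gives (α - 24)^2 = -358, i.e. α^2 - 48α + 576 = -358, so α^2 - 48α + 934 = 0. The discriminant of x^2 - 48x + 934 is (-48)^2 - 4·(934) = 2304 - 3736 = -1432, and 4·(-358) is not a perfect square in Q since -358 is squarefree and ≠ 1. Hence x^2 - 48x + 934 is irreducible over Q and is the minimal polynomial of α.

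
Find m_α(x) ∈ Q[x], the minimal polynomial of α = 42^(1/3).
m_α(x) = x^3 - 42

α satisfies α^3 = 42, so x^3 - 42 annihilates α. By the rational root test, a rational root p/q (in lowest terms) of x^3 - 42 would satisfy p^3 = 42 q^3, forcing q = 1 and p^3 = 42; but 42 is not a perfect cube, contradiction. A monic cubic over Q with no rational root is irreducible (any nontrivial factorization would include a linear factor). Hence x^3 - 42 is the minimal polynomial of α, and in particular [Q(α):Q] = 3.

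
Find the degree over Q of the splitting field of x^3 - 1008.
[K : Q] = 6

The roots of x^3 - 1008 are ∛1008, ω∛1008, ω^2∛1008 where ω = e^(2πi/3) is a primitive cube root of unity, so K = Q(∛1008, ω). Now [Q(∛1008):Q] = 3 (since 1008 is not a perfect cube, x^3 - 1008 is irreducible) and [Q(ω):Q] = 2. Both 2 and 3 divide [K:Q], and [K:Q] ≤ 3·2 = 6, so [K:Q] = 6. (Equivalently: Q(∛1008) ⊂ R but ω ∉ R, so [K : Q(∛1008)] = 2.)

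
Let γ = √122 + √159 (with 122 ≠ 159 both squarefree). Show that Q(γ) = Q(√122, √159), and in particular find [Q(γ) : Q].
[Q(γ) : Q] = 4 (equivalently, Q(γ) = Q(√122, √159))

Obviously Q(γ) ⊆ Q(√122, √159), and [Q(√122, √159):Q] = 4 (since 122, 159 are distinct squarefree integers > 1 with 19398 not a perfect square). To show equality we compute the minimal polynomial of γ. From γ = √122 + √159: γ^2 = 122 + 2√(19398) + 159 = 281 + 2√(19398), so γ^2 - 281 = 2√(19398); squaring, (γ^2 - 281)^2 = 4·19398, i.e. γ^4 - 562γ^2 + 78961 - 77592 = 0, i.e. γ^4 - 562γ^2 + 1369 = 0. So γ is a root of x^4 - 562x^2 + 1369. This polynomial is irreducible over Q: it has no rational root (each ±√122 ± √159 is irrational), and any factorization into two quadratics over Q would force √(19398) ∈ Q (pairing opposite roots) or √122, √159 ∈ Q (other pairings), all impossible. Hence [Q(γ):Q] = 4 = [Q(√122, √159):Q], so Q(γ) = Q(√122, √159).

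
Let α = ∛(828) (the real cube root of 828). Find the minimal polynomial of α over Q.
m_α(x) = x^3 - 828

α satisfies α^3 = 828, so x^3 - 828 annihilates α. By the rational root test, a rational root p/q (in lowest terms) of x^3 - 828 would satisfy p^3 = 828 q^3, forcing q = 1 and p^3 = 828; but 828 is not a perfect cube, contradiction. A monic cubic over Q with no rational root is irreducible (any nontrivial factorization would include a linear factor). Hence x^3 - 828 is the minimal polynomial of α, and in particular [Q(α):Q] = 3.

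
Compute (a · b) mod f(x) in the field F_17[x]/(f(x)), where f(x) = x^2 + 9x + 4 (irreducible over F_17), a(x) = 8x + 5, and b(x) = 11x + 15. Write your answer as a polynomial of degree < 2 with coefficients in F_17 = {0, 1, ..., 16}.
a · b ≡ 12x + 12 (mod f(x))

Multiply in F_17[x]: a(x)·b(x) = (8x + 5)·(11x + 15) = 3x^2 + 5x + 7. This has degree ≥ 2, so divide by f(x) over F_17: 3x^2 + 5x + 7 = (3)·(x^2 + 9x + 4) + (12x + 12). Hence a·b ≡ 12x + 12 (mod f). (F_17[x]/(f) is a field with 17^2 = 289 elements since f is irreducible of degree 2.)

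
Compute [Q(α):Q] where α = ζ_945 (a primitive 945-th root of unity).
[Q(α):Q] = 432

The minimal polynomial of ζ_945 over Q is the 945-th cyclotomic polynomial Φ_945(x), which is irreducible over Q and has degree φ(945) = 432. Hence [Q(α):Q] = φ(945) = 432.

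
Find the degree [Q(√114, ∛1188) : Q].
[Q(√114, ∛1188) : Q] = 6

Let L = Q(√114, ∛1188). Since Q(√114) ⊂ L and [Q(√114):Q] = 2, the tower law gives 2 | [L:Q]. Likewise Q(∛1188) ⊂ L with [Q(∛1188):Q] = 3 (because 1188 is not a perfect cube), so 3 | [L:Q]. As gcd(2,3) = 1, [L:Q] is divisible by 6. Conversely L is generated over Q by √114 and ∛1188, so [L:Q] ≤ 2·3 = 6. Therefore [Q(√114, ∛1188) : Q] = 6.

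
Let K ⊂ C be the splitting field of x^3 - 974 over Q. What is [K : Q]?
[K : Q] = 6

The roots of x^3 - 974 are ∛974, ω∛974, ω^2∛974 where ω = e^(2πi/3) is a primitive cube root of unity, so K = Q(∛974, ω). Now [Q(∛974):Q] = 3 (since 974 is not a perfect cube, x^3 - 974 is irreducible) and [Q(ω):Q] = 2. Both 2 and 3 divide [K:Q], and [K:Q] ≤ 3·2 = 6, so [K:Q] = 6. (Equivalently: Q(∛974) ⊂ R but ω ∉ R, so [K : Q(∛974)] = 2.)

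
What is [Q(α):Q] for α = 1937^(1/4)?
[Q(α):Q] = 4

α is a root of x^4 - 1937. By Eisenstein's criterion at the prime p = 13 (which divides the constant term 1937 but p^2 = 169 does not, since 1937 is squarefree), x^4 - 1937 is irreducible over Q. Hence [Q(α):Q] = 4.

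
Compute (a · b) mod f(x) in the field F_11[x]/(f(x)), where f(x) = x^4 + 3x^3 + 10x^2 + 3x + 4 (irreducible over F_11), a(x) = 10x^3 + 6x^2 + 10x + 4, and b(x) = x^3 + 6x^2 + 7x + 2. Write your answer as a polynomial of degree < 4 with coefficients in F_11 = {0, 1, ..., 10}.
a · b ≡ x^3 + 9x^2 + 4x + 2 (mod f(x))

Multiply in F_11[x]: a(x)·b(x) = (10x^3 + 6x^2 + 10x + 4)·(x^3 + 6x^2 + 7x + 2) = 10x^6 + 6x^4 + 5x^3 + 7x^2 + 4x + 8. This has degree ≥ 4, so divide by f(x) over F_11: 10x^6 + 6x^4 + 5x^3 + 7x^2 + 4x + 8 = (10x^2 + 3x + 7)·(x^4 + 3x^3 + 10x^2 + 3x + 4) + (x^3 + 9x^2 + 4x + 2). Hence a·b ≡ x^3 + 9x^2 + 4x + 2 (mod f). (F_11[x]/(f) is a field with 11^4 = 14641 elements since f is irreducible of degree 4.)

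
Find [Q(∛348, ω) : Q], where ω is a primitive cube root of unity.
[Q(∛348, ω) : Q] = 6

[Q(∛348):Q] = 3 (min poly x^3 - 348, irreducible since 348 is not a perfect cube). [Q(ω):Q] = 2 (min poly x^2 + x + 1). Since Q(∛348) ⊂ R and ω ∉ R, we have ω ∉ Q(∛348), so x^2 + x + 1 remains irreducible over Q(∛348) and [Q(∛348, ω) : Q(∛348)] = 2. By the tower law, [Q(∛348, ω) : Q] = 3 · 2 = 6. (In fact Q(∛348, ω) is the splitting field of x^3 - 348 over Q.)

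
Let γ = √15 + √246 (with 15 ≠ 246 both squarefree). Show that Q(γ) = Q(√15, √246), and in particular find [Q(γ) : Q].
[Q(γ) : Q] = 4 (equivalently, Q(γ) = Q(√15, √246))

Obviously Q(γ) ⊆ Q(√15, √246), and [Q(√15, √246):Q] = 4 (since 15, 246 are distinct squarefree integers > 1 with 3690 not a perfect square). To show equality we compute the minimal polynomial of γ. From γ = √15 + √246: γ^2 = 15 + 2√(3690) + 246 = 261 + 2√(3690), so γ^2 - 261 = 2√(3690); squaring, (γ^2 - 261)^2 = 4·3690, i.e. γ^4 - 522γ^2 + 68121 - 14760 = 0, i.e. γ^4 - 522γ^2 + 53361 = 0. So γ is a root of x^4 - 522x^2 + 53361. This polynomial is irreducible over Q: it has no rational root (each ±√15 ± √246 is irrational), and any factorization into two quadratics over Q would force √(3690) ∈ Q (pairing opposite roots) or √15, √246 ∈ Q (other pairings), all impossible. Hence [Q(γ):Q] = 4 = [Q(√15, √246):Q], so Q(γ) = Q(√15, √246).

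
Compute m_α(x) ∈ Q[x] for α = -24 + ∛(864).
m_α(x) = x^3 + 72x^2 + 1728x + 12960

Set β = α + 24 = ∛(864), so β^3 = 864. Then (α + 24)^3 - 864 = 0, i.e. α is a root of g(x) = (x + 24)^3 - 864 = x^3 + 72x^2 + 1728x + 12960. Since g(x) = h(x + 24) where h(x) = x^3 - 864, and h is irreducible over Q (because 864 is not a perfect cube, so h has no rational root, and a monic cubic with no rational root is irreducible), g is also irreducible (irreducibility is preserved under the substitution x → x + 24). Hence m_α(x) = x^3 + 72x^2 + 1728x + 12960.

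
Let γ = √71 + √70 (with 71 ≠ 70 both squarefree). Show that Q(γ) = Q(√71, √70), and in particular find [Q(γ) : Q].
[Q(γ) : Q] = 4 (equivalently, Q(γ) = Q(√71, √70))

Obviously Q(γ) ⊆ Q(√71, √70), and [Q(√71, √70):Q] = 4 (since 71, 70 are distinct squarefree integers > 1 with 4970 not a perfect square). To show equality we compute the minimal polynomial of γ. From γ = √71 + √70: γ^2 = 71 + 2√(4970) + 70 = 141 + 2√(4970), so γ^2 - 141 = 2√(4970); squaring, (γ^2 - 141)^2 = 4·4970, i.e. γ^4 - 282γ^2 + 19881 - 19880 = 0, i.e. γ^4 - 282γ^2 + 1 = 0. So γ is a root of x^4 - 282x^2 + 1. This polynomial is irreducible over Q: it has no rational root (each ±√71 ± √70 is irrational), and any factorization into two quadratics over Q would force √(4970) ∈ Q (pairing opposite roots) or √71, √70 ∈ Q (other pairings), all impossible. Hence [Q(γ):Q] = 4 = [Q(√71, √70):Q], so Q(γ) = Q(√71, √70).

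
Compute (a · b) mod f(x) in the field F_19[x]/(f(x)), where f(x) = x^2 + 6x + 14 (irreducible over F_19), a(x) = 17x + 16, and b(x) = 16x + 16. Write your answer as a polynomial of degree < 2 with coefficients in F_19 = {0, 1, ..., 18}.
a · b ≡ 17x + 1 (mod f(x))

Multiply in F_19[x]: a(x)·b(x) = (17x + 16)·(16x + 16) = 6x^2 + 15x + 9. This has degree ≥ 2, so divide by f(x) over F_19: 6x^2 + 15x + 9 = (6)·(x^2 + 6x + 14) + (17x + 1). Hence a·b ≡ 17x + 1 (mod f). (F_19[x]/(f) is a field with 19^2 = 361 elements since f is irreducible of degree 2.)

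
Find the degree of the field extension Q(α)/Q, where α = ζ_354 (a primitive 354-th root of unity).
[Q(α):Q] = 116

The minimal polynomial of ζ_354 over Q is the 354-th cyclotomic polynomial Φ_354(x), which is irreducible over Q and has degree φ(354) = 116. Hence [Q(α):Q] = φ(354) = 116.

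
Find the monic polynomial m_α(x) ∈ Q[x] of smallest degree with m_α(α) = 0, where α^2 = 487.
m_α(x) = x^2 - 487

α satisfies α^2 - 487 = 0, so x^2 - 487 annihilates α. Since d = 487 is squarefree and ≠ 1, it is not a perfect square in Q, so x^2 - 487 has no rational root and is therefore irreducible over Q (a degree-2 polynomial over a field is irreducible iff it has no root). Hence m_α(x) = x^2 - 487.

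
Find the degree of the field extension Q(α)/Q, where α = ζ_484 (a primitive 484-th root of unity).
[Q(α):Q] = 220

The minimal polynomial of ζ_484 over Q is the 484-th cyclotomic polynomial Φ_484(x), which is irreducible over Q and has degree φ(484) = 220. Hence [Q(α):Q] = φ(484) = 220.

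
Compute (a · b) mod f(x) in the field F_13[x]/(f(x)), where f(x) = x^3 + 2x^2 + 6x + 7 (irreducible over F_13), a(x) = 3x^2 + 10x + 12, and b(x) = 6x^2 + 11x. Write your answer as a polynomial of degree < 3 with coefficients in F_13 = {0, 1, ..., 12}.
a · b ≡ 12x^2 + 2x + 4 (mod f(x))

Multiply in F_13[x]: a(x)·b(x) = (3x^2 + 10x + 12)·(6x^2 + 11x) = 5x^4 + 2x^3 + 2x. This has degree ≥ 3, so divide by f(x) over F_13: 5x^4 + 2x^3 + 2x = (5x + 5)·(x^3 + 2x^2 + 6x + 7) + (12x^2 + 2x + 4). Hence a·b ≡ 12x^2 + 2x + 4 (mod f). (F_13[x]/(f) is a field with 13^3 = 2197 elements since f is irreducible of degree 3.)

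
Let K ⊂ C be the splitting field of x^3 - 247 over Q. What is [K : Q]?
[K : Q] = 6

The roots of x^3 - 247 are ∛247, ω∛247, ω^2∛247 where ω = e^(2πi/3) is a primitive cube root of unity, so K = Q(∛247, ω). Now [Q(∛247):Q] = 3 (since 247 is not a perfect cube, x^3 - 247 is irreducible) and [Q(ω):Q] = 2. Both 2 and 3 divide [K:Q], and [K:Q] ≤ 3·2 = 6, so [K:Q] = 6. (Equivalently: Q(∛247) ⊂ R but ω ∉ R, so [K : Q(∛247)] = 2.)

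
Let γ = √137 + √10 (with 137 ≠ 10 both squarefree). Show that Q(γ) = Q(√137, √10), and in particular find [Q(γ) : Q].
[Q(γ) : Q] = 4 (equivalently, Q(γ) = Q(√137, √10))

Obviously Q(γ) ⊆ Q(√137, √10), and [Q(√137, √10):Q] = 4 (since 137, 10 are distinct squarefree integers > 1 with 1370 not a perfect square). To show equality we compute the minimal polynomial of γ. From γ = √137 + √10: γ^2 = 137 + 2√(1370) + 10 = 147 + 2√(1370), so γ^2 - 147 = 2√(1370); squaring, (γ^2 - 147)^2 = 4·1370, i.e. γ^4 - 294γ^2 + 21609 - 5480 = 0, i.e. γ^4 - 294γ^2 + 16129 = 0. So γ is a root of x^4 - 294x^2 + 16129. This polynomial is irreducible over Q: it has no rational root (each ±√137 ± √10 is irrational), and any factorization into two quadratics over Q would force √(1370) ∈ Q (pairing opposite roots) or √137, √10 ∈ Q (other pairings), all impossible. Hence [Q(γ):Q] = 4 = [Q(√137, √10):Q], so Q(γ) = Q(√137, √10).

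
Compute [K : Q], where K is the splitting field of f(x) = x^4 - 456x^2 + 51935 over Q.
[K : Q] = 4

Solving the quadratic in x^2: x^2 = (456 ± √(456^2 - 4·51935))/2 = (456 ± √196)/2 = (456 ± 14)/2, giving x^2 = 235 or x^2 = 221. So f(x) = (x^2 - 235)(x^2 - 221) and the roots of f are ±√235, ±√221. Hence the splitting field is K = Q(√235, √221). Since 235 and 221 are distinct squarefree integers > 1, their product 51935 is not a perfect square, so √221 ∉ Q(√235). By the tower law [K:Q] = [Q(√235,√221):Q(√235)] · [Q(√235):Q] = 2 · 2 = 4.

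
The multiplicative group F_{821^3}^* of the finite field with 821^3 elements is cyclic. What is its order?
|F_{821^3}^*| = 553387660

F_{821^3} has 821^3 = 553387661 elements; its multiplicative group consists of all nonzero elements, so |F_{821^3}^*| = 553387661 - 1 = 553387660. (It is cyclic since any finite subgroup of the multiplicative group of a field is cyclic.)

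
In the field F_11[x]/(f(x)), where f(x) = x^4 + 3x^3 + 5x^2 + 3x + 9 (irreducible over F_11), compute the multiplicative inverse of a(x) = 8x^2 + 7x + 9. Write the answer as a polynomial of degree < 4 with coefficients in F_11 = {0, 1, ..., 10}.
a(x)^(-1) ≡ 10x^3 + 2x^2 + 4x + 5 (mod f(x))

Since f is irreducible over F_11, F_11[x]/(f) is a field and a(x) ≠ 0 has an inverse. Apply the extended Euclidean algorithm to f(x) and a(x) in F_11[x]: f(x) = (7x^2 + 8x + 5)·a(x) + (6x + 8);  a(x) = (5x)·(6x + 8) + (9). The last nonzero remainder is the constant 9 = gcd(f, a) in F_11. Back-substituting through the division chain expresses 9 = s(x)·a(x) + t(x)·f(x) with s(x) ≡ 2x^3 + 7x^2 + 3x + 1 (mod f), so (2x^3 + 7x^2 + 3x + 1)·a(x) ≡ 9 (mod f). Multiplying by 9^(-1) ≡ 5 in F_11 gives a(x)^(-1) ≡ 5·(2x^3 + 7x^2 + 3x + 1) ≡ 10x^3 + 2x^2 + 4x + 5 (mod f). Check: (8x^2 + 7x + 9)·(10x^3 + 2x^2 + 4x + 5) = 3x^5 + 9x^4 + 4x^3 + 9x^2 + 5x + 1 ≡ 1 (mod x^4 + 3x^3 + 5x^2 + 3x + 9).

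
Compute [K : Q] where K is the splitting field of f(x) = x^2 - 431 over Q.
[K : Q] = 2

f(x) = x^2 - 431 factors as (x - √431)(x + √431). The splitting field is K = Q(√431). Since 431 is squarefree and > 1, it is not a perfect square, so x^2 - 431 is irreducible over Q and [Q(√431) : Q] = 2. Hence [K : Q] = 2.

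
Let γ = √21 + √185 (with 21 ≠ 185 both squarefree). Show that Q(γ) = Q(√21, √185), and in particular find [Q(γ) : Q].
[Q(γ) : Q] = 4 (equivalently, Q(γ) = Q(√21, √185))

Obviously Q(γ) ⊆ Q(√21, √185), and [Q(√21, √185):Q] = 4 (since 21, 185 are distinct squarefree integers > 1 with 3885 not a perfect square). To show equality we compute the minimal polynomial of γ. From γ = √21 + √185: γ^2 = 21 + 2√(3885) + 185 = 206 + 2√(3885), so γ^2 - 206 = 2√(3885); squaring, (γ^2 - 206)^2 = 4·3885, i.e. γ^4 - 412γ^2 + 42436 - 15540 = 0, i.e. γ^4 - 412γ^2 + 26896 = 0. So γ is a root of x^4 - 412x^2 + 26896. This polynomial is irreducible over Q: it has no rational root (each ±√21 ± √185 is irrational), and any factorization into two quadratics over Q would force √(3885) ∈ Q (pairing opposite roots) or √21, √185 ∈ Q (other pairings), all impossible. Hence [Q(γ):Q] = 4 = [Q(√21, √185):Q], so Q(γ) = Q(√21, √185).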